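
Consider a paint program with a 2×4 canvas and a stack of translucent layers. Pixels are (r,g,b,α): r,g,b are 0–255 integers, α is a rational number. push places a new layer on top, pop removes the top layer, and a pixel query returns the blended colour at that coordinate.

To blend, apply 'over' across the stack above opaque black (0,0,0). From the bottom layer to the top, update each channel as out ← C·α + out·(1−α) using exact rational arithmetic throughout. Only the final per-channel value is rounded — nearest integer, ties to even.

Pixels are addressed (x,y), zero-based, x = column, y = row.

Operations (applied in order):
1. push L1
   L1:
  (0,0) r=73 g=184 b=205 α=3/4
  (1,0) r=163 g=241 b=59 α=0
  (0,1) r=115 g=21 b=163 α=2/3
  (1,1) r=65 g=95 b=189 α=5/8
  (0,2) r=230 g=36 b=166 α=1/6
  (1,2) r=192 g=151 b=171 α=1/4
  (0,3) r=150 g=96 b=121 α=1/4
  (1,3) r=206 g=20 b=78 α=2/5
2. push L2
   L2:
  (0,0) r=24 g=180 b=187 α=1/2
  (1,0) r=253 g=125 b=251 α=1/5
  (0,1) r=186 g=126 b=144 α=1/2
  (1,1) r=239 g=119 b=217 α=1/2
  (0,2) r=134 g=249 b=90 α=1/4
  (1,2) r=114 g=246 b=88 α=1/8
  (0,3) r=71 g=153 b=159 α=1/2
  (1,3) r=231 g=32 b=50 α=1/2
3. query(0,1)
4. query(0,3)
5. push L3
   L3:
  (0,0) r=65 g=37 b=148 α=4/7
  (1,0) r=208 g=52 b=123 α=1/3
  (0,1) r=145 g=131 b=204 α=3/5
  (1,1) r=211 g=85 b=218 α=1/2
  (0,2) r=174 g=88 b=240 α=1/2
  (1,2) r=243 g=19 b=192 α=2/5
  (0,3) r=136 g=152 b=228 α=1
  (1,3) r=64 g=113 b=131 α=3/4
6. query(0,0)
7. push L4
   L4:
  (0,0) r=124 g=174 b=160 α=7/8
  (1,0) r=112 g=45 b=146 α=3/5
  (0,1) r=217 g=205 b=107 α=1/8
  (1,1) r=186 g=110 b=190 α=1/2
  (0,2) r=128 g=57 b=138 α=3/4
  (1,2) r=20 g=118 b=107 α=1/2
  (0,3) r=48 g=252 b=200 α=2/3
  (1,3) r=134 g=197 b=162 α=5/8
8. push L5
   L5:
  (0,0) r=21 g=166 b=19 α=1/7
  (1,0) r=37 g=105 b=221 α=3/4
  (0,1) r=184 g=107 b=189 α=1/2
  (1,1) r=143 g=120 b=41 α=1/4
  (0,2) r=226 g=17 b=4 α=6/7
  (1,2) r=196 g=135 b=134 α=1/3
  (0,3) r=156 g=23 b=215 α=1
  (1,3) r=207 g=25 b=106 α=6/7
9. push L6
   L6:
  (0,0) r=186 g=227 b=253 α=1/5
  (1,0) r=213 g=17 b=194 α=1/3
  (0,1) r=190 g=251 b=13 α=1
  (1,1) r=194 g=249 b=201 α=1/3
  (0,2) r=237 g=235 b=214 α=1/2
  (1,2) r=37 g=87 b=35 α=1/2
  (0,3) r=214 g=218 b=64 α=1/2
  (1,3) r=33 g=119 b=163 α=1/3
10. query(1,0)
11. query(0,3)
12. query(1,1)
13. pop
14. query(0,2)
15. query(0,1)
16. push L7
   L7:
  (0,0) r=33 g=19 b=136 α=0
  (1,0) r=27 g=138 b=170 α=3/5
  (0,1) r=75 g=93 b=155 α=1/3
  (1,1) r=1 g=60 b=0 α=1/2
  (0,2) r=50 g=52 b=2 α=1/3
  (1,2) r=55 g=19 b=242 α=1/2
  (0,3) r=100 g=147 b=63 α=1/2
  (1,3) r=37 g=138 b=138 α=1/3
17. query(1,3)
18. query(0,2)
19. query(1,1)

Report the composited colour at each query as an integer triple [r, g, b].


(0,1) stack=L1,L2; from [0,0,0]:
+L1 (α=2/3) → [230/3, 14, 326/3]
+L2 (α=1/2) → [394/3, 70, 379/3]
= [131, 70, 126]

at x=0,y=3 over L1,L2:
+L1 (α=1/4) → [75/2, 24, 121/4]
+L2 (α=1/2) → [217/4, 177/2, 757/8]
→ [54, 88, 95]

(0,0) stack=L1,L2,L3; from [0,0,0]:
+L1 (α=3/4) → [219/4, 138, 615/4]
+L2 (α=1/2) → [315/8, 159, 1363/8]
+L3 (α=4/7) → [3025/56, 625/7, 8825/56]
rounded: [54, 89, 158]

at x=1,y=0 over L1,L2,L3,L4,L5,L6:
L1 α=0: [0, 0, 0]
L2 α=1/5: [253/5, 25, 251/5]
L3 α=1/3: [1546/15, 34, 1117/15]
L4 α=3/5: [8132/75, 203/5, 8804/75]
L5 α=3/4: [16457/300, 889/10, 58529/300]
L6 α=1/3: [48407/450, 974/15, 87629/450]
= [108, 65, 195]

at x=0,y=3 over L1,L2,L3,L4,L5,L6:
after L1 α=1/4: [75/2, 24, 121/4]
after L2 α=1/2: [217/4, 177/2, 757/8]
after L3 α=1: [136, 152, 228]
after L4 α=2/3: [232/3, 656/3, 628/3]
after L5 α=1: [156, 23, 215]
after L6 α=1/2: [185, 241/2, 279/2]
→ [185, 120, 140]

(1,1) stack=L1,L2,L3,L4,L5,L6; from [0,0,0]:
+L1 (α=5/8) → [325/8, 475/8, 945/8]
+L2 (α=1/2) → [2237/16, 1427/16, 2681/16]
+L3 (α=1/2) → [5613/32, 2787/32, 6169/32]
+L4 (α=1/2) → [11565/64, 6307/64, 12249/64]
+L5 (α=1/4) → [43847/256, 26601/256, 39371/256]
+L6 (α=1/3) → [22893/128, 19491/128, 65099/384]
rounded: [179, 152, 170]

(0,2) stack=L1,L2,L3,L4,L5; from [0,0,0]:
L1 α=1/6: [115/3, 6, 83/3]
L2 α=1/4: [249/4, 267/4, 173/4]
L3 α=1/2: [945/8, 619/8, 1133/8]
L4 α=3/4: [4017/32, 1987/32, 4445/32]
L5 α=6/7: [47409/224, 5251/224, 5213/224]
→ [212, 23, 23]

query (0,1) [L1,L2,L3,L4,L5] — begin 0,0,0
L1 α=2/3: [230/3, 14, 326/3]
L2 α=1/2: [394/3, 70, 379/3]
L3 α=3/5: [2093/15, 533/5, 2594/15]
L4 α=1/8: [8953/60, 1189/10, 19763/120]
L5 α=1/2: [19993/120, 2259/20, 42443/240]
→ [167, 113, 177]

(1,3) stack=L1,L2,L3,L4,L5,L7; from [0,0,0]:
after L1 α=2/5: [412/5, 8, 156/5]
after L2 α=1/2: [1567/10, 20, 203/5]
after L3 α=3/4: [3487/40, 359/4, 542/5]
after L4 α=5/8: [37261/320, 5017/32, 1419/10]
after L5 α=6/7: [434701/2240, 9817/224, 7779/70]
after L7 α=1/3: [476141/3360, 25273/336, 4203/35]
→ [142, 75, 120]

(0,2) stack=L1,L2,L3,L4,L5,L7; from [0,0,0]:
+L1 (α=1/6) → [115/3, 6, 83/3]
+L2 (α=1/4) → [249/4, 267/4, 173/4]
+L3 (α=1/2) → [945/8, 619/8, 1133/8]
+L4 (α=3/4) → [4017/32, 1987/32, 4445/32]
+L5 (α=6/7) → [47409/224, 5251/224, 5213/224]
+L7 (α=1/3) → [53009/336, 11075/336, 5437/336]
rounded: [158, 33, 16]

(1,1) stack=L1,L2,L3,L4,L5,L7; from [0,0,0]:
L1 α=5/8: [325/8, 475/8, 945/8]
L2 α=1/2: [2237/16, 1427/16, 2681/16]
L3 α=1/2: [5613/32, 2787/32, 6169/32]
L4 α=1/2: [11565/64, 6307/64, 12249/64]
L5 α=1/4: [43847/256, 26601/256, 39371/256]
L7 α=1/2: [44103/512, 41961/512, 39371/512]
= [86, 82, 77]


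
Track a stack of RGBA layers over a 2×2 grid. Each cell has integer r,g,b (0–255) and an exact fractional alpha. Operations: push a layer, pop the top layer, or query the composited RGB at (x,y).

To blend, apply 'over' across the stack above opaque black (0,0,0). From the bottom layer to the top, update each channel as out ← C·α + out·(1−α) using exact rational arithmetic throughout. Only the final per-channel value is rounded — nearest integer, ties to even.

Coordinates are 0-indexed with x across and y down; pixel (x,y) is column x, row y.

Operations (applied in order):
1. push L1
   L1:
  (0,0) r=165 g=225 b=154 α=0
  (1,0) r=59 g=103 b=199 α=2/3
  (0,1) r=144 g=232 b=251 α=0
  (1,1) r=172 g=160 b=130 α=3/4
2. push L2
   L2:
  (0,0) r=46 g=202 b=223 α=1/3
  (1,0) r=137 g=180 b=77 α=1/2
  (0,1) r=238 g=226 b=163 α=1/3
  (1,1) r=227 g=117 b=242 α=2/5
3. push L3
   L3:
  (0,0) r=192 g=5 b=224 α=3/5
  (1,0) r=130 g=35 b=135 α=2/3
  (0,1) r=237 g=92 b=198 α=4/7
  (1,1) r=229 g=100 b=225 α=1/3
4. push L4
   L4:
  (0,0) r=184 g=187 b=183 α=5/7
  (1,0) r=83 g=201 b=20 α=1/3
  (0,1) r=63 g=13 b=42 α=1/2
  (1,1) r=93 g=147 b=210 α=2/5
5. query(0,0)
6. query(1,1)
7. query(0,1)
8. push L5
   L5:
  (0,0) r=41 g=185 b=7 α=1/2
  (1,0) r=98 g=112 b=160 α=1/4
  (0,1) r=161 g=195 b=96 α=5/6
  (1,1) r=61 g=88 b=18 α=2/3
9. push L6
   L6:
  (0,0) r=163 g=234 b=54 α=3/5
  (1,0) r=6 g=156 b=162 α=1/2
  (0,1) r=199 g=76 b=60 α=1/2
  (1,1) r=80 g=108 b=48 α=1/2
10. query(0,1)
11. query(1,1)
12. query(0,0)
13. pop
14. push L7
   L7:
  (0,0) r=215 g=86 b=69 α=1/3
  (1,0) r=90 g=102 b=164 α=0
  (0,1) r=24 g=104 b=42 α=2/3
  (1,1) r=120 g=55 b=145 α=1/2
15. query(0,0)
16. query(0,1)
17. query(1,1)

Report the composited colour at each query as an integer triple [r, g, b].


query (0,0) [L1,L2,L3,L4] — begin 0,0,0
after L1 α=0: [0, 0, 0]
after L2 α=1/3: [46/3, 202/3, 223/3]
after L3 α=3/5: [364/3, 449/15, 2462/15]
after L4 α=5/7: [3488/21, 14923/105, 18649/105]
rounded: [166, 142, 178]

query (1,1) [L1,L2,L3,L4] — begin 0,0,0
L1 α=3/4: [129, 120, 195/2]
L2 α=2/5: [841/5, 594/5, 1553/10]
L3 α=1/3: [2827/15, 1688/15, 2678/15]
L4 α=2/5: [3757/25, 3158/25, 4778/25]
→ [150, 126, 191]

at x=0,y=1 over L1,L2,L3,L4:
+L1 (α=0) → [0, 0, 0]
+L2 (α=1/3) → [238/3, 226/3, 163/3]
+L3 (α=4/7) → [1186/7, 594/7, 955/7]
+L4 (α=1/2) → [1627/14, 685/14, 1249/14]
= [116, 49, 89]

at x=0,y=1 over L1,L2,L3,L4,L5,L6:
L1 α=0: [0, 0, 0]
L2 α=1/3: [238/3, 226/3, 163/3]
L3 α=4/7: [1186/7, 594/7, 955/7]
L4 α=1/2: [1627/14, 685/14, 1249/14]
L5 α=5/6: [4299/28, 14335/84, 7969/84]
L6 α=1/2: [9871/56, 20719/168, 13009/168]
→ [176, 123, 77]

(1,1) stack=L1,L2,L3,L4,L5,L6; from [0,0,0]:
+L1 (α=3/4) → [129, 120, 195/2]
+L2 (α=2/5) → [841/5, 594/5, 1553/10]
+L3 (α=1/3) → [2827/15, 1688/15, 2678/15]
+L4 (α=2/5) → [3757/25, 3158/25, 4778/25]
+L5 (α=2/3) → [2269/25, 7558/75, 5678/75]
+L6 (α=1/2) → [4269/50, 7829/75, 4639/75]
rounded: [85, 104, 62]

(0,0) stack=L1,L2,L3,L4,L5,L6; from [0,0,0]:
L1 α=0: [0, 0, 0]
L2 α=1/3: [46/3, 202/3, 223/3]
L3 α=3/5: [364/3, 449/15, 2462/15]
L4 α=5/7: [3488/21, 14923/105, 18649/105]
L5 α=1/2: [4349/42, 17174/105, 9692/105]
L6 α=3/5: [14618/105, 108058/525, 36394/525]
rounded: [139, 206, 69]

(0,0) stack=L1,L2,L3,L4,L5,L7; from [0,0,0]:
after L1 α=0: [0, 0, 0]
after L2 α=1/3: [46/3, 202/3, 223/3]
after L3 α=3/5: [364/3, 449/15, 2462/15]
after L4 α=5/7: [3488/21, 14923/105, 18649/105]
after L5 α=1/2: [4349/42, 17174/105, 9692/105]
after L7 α=1/3: [8864/63, 43378/315, 26629/315]
= [141, 138, 85]

at x=0,y=1 over L1,L2,L3,L4,L5,L7:
L1 α=0: [0, 0, 0]
L2 α=1/3: [238/3, 226/3, 163/3]
L3 α=4/7: [1186/7, 594/7, 955/7]
L4 α=1/2: [1627/14, 685/14, 1249/14]
L5 α=5/6: [4299/28, 14335/84, 7969/84]
L7 α=2/3: [1881/28, 31807/252, 15025/252]
rounded: [67, 126, 60]

query (1,1) [L1,L2,L3,L4,L5,L7] — begin 0,0,0
after L1 α=3/4: [129, 120, 195/2]
after L2 α=2/5: [841/5, 594/5, 1553/10]
after L3 α=1/3: [2827/15, 1688/15, 2678/15]
after L4 α=2/5: [3757/25, 3158/25, 4778/25]
after L5 α=2/3: [2269/25, 7558/75, 5678/75]
after L7 α=1/2: [5269/50, 11683/150, 16553/150]
rounded: [105, 78, 110]


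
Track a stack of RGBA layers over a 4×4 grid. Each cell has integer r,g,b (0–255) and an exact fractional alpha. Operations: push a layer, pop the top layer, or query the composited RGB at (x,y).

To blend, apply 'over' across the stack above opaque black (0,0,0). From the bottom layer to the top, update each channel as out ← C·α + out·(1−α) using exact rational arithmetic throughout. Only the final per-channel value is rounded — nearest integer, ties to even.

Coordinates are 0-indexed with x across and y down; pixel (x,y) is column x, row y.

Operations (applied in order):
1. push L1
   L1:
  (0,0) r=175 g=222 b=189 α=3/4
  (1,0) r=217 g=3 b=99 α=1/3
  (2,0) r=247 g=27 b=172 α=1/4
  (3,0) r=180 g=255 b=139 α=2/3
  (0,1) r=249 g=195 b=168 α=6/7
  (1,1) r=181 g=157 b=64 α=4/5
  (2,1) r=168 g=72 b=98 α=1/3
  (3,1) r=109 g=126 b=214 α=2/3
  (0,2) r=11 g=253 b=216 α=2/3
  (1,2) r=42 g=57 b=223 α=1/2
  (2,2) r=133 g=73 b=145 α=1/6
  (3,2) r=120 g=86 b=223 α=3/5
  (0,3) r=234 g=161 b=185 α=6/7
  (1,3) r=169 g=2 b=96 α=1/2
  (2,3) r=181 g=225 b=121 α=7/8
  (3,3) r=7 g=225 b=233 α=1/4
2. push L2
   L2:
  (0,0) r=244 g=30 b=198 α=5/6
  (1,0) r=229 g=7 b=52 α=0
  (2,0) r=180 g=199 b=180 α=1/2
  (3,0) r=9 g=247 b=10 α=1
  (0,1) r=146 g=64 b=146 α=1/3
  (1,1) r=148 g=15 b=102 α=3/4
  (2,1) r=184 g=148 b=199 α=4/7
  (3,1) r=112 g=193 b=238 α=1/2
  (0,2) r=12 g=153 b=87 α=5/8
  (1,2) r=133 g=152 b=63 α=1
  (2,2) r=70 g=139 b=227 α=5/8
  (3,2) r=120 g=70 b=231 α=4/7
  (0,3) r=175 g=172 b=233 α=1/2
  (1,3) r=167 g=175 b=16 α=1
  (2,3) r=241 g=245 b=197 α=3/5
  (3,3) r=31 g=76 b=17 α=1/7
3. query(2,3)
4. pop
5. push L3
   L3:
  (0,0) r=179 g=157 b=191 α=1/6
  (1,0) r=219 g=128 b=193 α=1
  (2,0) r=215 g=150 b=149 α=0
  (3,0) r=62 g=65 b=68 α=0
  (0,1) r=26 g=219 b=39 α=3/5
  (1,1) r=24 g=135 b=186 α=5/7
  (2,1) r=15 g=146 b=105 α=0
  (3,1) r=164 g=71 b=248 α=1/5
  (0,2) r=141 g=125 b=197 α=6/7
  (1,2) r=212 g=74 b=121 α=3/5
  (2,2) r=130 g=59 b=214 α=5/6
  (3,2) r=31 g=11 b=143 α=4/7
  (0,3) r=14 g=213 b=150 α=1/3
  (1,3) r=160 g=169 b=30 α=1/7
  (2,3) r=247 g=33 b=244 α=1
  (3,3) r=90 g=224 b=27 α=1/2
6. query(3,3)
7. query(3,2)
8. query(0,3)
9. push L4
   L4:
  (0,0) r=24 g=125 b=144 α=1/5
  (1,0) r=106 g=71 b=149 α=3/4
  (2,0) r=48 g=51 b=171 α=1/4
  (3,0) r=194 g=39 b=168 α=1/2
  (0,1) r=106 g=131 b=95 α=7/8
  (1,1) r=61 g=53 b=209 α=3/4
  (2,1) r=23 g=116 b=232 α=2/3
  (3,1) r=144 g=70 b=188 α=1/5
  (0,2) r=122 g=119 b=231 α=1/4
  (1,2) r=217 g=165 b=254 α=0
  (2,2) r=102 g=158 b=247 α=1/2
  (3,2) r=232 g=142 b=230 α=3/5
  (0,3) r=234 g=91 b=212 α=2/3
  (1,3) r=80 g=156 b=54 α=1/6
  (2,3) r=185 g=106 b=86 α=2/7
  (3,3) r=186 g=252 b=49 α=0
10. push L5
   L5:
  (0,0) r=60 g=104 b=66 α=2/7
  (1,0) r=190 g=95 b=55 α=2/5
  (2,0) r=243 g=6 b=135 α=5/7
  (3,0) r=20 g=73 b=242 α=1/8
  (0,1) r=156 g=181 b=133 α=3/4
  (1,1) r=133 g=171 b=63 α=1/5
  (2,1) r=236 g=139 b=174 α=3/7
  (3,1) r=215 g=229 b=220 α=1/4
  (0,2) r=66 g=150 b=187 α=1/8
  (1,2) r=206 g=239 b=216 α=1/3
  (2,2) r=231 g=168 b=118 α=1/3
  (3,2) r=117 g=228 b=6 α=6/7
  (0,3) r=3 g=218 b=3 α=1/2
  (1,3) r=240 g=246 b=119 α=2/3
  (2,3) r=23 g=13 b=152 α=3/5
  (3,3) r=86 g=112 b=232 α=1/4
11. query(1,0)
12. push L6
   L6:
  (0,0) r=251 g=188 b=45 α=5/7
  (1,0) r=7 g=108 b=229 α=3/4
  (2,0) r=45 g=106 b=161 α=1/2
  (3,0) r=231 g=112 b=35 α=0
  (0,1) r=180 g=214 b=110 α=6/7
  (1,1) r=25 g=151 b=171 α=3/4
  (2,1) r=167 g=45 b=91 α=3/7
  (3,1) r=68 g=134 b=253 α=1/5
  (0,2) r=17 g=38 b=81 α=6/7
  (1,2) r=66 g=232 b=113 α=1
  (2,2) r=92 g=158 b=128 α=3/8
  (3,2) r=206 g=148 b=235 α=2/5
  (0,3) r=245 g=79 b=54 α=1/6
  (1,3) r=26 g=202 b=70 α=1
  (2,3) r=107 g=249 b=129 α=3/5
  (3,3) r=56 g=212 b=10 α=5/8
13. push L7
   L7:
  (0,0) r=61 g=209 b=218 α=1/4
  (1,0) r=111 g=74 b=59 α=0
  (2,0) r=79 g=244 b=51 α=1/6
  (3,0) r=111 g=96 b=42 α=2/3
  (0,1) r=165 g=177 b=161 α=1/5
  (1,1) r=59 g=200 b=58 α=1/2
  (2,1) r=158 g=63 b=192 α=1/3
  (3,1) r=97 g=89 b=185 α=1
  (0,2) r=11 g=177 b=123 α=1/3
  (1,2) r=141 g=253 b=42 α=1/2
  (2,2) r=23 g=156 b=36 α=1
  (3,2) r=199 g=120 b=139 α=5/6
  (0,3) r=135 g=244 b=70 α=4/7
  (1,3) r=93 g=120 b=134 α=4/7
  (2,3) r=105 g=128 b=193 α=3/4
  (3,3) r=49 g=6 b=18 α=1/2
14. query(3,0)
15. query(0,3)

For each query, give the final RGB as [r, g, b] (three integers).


query (2,3) [L1,L2] — begin 0,0,0
+L1 (α=7/8) → [1267/8, 1575/8, 847/8]
+L2 (α=3/5) → [4159/20, 903/4, 3211/20]
rounded: [208, 226, 161]

query (3,3) [L1,L3] — begin 0,0,0
after L1 α=1/4: [7/4, 225/4, 233/4]
after L3 α=1/2: [367/8, 1121/8, 341/8]
= [46, 140, 43]

(3,2) stack=L1,L3; from [0,0,0]:
L1 α=3/5: [72, 258/5, 669/5]
L3 α=4/7: [340/7, 142/5, 4867/35]
rounded: [49, 28, 139]

(0,3) stack=L1,L3; from [0,0,0]:
+L1 (α=6/7) → [1404/7, 138, 1110/7]
+L3 (α=1/3) → [2906/21, 163, 1090/7]
= [138, 163, 156]

(1,0) stack=L1,L3,L4,L5; from [0,0,0]:
after L1 α=1/3: [217/3, 1, 33]
after L3 α=1: [219, 128, 193]
after L4 α=3/4: [537/4, 341/4, 160]
after L5 α=2/5: [3131/20, 1783/20, 118]
rounded: [157, 89, 118]

at x=3,y=0 over L1,L3,L4,L5,L6,L7:
L1 α=2/3: [120, 170, 278/3]
L3 α=0: [120, 170, 278/3]
L4 α=1/2: [157, 209/2, 391/3]
L5 α=1/8: [1119/8, 1609/16, 3463/24]
L6 α=0: [1119/8, 1609/16, 3463/24]
L7 α=2/3: [965/8, 4681/48, 5479/72]
= [121, 98, 76]

query (0,3) [L1,L3,L4,L5,L6,L7] — begin 0,0,0
after L1 α=6/7: [1404/7, 138, 1110/7]
after L3 α=1/3: [2906/21, 163, 1090/7]
after L4 α=2/3: [12734/63, 115, 4058/21]
after L5 α=1/2: [12923/126, 333/2, 4121/42]
after L6 α=1/6: [95485/756, 1823/12, 22873/252]
after L7 α=4/7: [231565/1764, 5727/28, 46393/588]
= [131, 205, 79]


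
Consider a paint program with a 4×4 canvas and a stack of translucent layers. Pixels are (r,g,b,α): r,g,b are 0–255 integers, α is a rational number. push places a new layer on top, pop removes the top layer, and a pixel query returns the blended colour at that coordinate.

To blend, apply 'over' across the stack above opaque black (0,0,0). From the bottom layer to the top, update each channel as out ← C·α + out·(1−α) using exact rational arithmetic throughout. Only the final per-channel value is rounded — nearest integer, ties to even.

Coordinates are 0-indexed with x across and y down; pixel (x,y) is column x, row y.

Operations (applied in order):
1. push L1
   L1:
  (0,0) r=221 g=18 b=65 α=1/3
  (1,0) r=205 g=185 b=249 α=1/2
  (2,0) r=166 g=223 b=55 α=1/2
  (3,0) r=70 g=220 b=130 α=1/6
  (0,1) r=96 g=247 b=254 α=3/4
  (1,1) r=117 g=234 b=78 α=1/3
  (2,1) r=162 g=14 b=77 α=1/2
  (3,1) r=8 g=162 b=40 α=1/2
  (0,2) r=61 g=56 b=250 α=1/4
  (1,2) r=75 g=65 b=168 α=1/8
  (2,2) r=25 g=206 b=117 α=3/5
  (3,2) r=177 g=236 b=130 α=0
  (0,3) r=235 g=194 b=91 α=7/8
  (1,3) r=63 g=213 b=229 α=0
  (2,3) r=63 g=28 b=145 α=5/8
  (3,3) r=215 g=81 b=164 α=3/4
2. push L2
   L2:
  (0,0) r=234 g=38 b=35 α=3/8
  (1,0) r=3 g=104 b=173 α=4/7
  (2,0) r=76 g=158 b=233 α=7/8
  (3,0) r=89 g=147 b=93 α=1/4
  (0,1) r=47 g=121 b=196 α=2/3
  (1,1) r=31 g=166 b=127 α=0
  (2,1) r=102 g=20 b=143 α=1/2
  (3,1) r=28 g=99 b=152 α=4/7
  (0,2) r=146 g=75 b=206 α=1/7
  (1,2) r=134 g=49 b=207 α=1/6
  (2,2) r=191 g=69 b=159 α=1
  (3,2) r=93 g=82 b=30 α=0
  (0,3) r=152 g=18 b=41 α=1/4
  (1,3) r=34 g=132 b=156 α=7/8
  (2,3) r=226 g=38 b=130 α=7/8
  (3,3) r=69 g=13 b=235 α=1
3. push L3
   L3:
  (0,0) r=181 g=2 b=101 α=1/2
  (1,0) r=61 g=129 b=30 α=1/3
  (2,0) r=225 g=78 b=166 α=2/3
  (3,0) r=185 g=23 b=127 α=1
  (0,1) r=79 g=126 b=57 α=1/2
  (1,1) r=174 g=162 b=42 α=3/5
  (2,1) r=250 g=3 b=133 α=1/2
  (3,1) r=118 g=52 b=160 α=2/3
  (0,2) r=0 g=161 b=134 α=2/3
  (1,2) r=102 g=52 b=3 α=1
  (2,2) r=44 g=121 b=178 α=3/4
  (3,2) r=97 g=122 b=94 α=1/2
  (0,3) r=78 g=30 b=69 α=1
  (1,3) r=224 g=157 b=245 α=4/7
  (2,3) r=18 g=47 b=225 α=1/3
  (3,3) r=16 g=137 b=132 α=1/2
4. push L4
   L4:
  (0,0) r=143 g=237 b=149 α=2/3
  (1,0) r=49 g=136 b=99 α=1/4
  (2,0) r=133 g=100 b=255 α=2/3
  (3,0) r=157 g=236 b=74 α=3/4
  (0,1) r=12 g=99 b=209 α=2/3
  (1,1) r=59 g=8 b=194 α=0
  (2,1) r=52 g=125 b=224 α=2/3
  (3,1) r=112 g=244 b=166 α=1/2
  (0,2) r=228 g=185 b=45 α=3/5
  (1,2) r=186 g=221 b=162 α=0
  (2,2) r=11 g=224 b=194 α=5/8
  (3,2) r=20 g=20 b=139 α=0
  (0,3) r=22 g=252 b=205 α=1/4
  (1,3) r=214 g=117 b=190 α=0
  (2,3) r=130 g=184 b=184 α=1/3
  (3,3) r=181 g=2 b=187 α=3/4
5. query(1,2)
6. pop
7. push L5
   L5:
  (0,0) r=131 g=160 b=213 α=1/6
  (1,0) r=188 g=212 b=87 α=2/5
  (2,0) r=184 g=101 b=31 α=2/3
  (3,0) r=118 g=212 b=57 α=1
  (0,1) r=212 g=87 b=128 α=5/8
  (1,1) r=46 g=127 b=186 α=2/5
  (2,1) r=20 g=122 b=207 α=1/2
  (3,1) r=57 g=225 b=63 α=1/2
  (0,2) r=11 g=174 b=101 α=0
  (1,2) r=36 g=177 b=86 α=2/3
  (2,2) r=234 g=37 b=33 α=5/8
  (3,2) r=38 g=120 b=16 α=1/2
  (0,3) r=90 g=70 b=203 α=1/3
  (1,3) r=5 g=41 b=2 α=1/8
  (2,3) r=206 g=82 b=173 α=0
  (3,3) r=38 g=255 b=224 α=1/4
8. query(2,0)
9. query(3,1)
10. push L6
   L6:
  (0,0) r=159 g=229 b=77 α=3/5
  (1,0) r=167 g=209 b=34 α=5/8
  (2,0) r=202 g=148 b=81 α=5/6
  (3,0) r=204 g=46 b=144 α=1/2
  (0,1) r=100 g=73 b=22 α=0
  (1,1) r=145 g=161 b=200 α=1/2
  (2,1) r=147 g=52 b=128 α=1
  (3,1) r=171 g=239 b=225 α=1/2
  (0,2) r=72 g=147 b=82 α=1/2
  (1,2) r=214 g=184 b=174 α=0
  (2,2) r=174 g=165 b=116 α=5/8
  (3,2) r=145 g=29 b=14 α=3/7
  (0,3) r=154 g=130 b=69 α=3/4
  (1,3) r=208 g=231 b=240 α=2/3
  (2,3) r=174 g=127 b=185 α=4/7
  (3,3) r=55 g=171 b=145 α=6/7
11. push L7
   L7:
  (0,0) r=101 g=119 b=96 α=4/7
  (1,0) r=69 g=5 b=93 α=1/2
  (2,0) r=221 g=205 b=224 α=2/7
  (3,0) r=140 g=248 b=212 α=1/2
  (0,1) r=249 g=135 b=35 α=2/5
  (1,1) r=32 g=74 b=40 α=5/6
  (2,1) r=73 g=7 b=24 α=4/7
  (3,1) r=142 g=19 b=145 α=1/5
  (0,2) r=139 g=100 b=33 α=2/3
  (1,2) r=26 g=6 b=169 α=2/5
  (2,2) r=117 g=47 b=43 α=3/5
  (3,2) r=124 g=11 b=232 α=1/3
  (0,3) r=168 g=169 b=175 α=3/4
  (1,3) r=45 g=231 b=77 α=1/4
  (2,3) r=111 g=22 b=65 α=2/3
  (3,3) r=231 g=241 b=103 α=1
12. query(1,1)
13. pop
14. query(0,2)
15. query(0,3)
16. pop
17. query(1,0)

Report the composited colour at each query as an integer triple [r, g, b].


at x=1,y=2 over L1,L2,L3,L4:
L1 α=1/8: [75/8, 65/8, 21]
L2 α=1/6: [1447/48, 239/16, 52]
L3 α=1: [102, 52, 3]
L4 α=0: [102, 52, 3]
→ [102, 52, 3]

(2,0) stack=L1,L2,L3,L5; from [0,0,0]:
after L1 α=1/2: [83, 223/2, 55/2]
after L2 α=7/8: [615/8, 2435/16, 3317/16]
after L3 α=2/3: [1405/8, 4931/48, 8629/48]
after L5 α=2/3: [4349/24, 14627/144, 11605/144]
= [181, 102, 81]

query (3,1) [L1,L2,L3,L5] — begin 0,0,0
L1 α=1/2: [4, 81, 20]
L2 α=4/7: [124/7, 639/7, 668/7]
L3 α=2/3: [592/7, 1367/21, 2908/21]
L5 α=1/2: [991/14, 3046/21, 4231/42]
rounded: [71, 145, 101]

(1,1) stack=L1,L2,L3,L5,L6,L7; from [0,0,0]:
L1 α=1/3: [39, 78, 26]
L2 α=0: [39, 78, 26]
L3 α=3/5: [120, 642/5, 178/5]
L5 α=2/5: [452/5, 3196/25, 2394/25]
L6 α=1/2: [1177/10, 7221/50, 3697/25]
L7 α=5/6: [2777/60, 25721/300, 2899/50]
→ [46, 86, 58]

query (0,2) [L1,L2,L3,L5,L6] — begin 0,0,0
+L1 (α=1/4) → [61/4, 14, 125/2]
+L2 (α=1/7) → [475/14, 159/7, 83]
+L3 (α=2/3) → [475/42, 2413/21, 117]
+L5 (α=0) → [475/42, 2413/21, 117]
+L6 (α=1/2) → [3499/84, 2750/21, 199/2]
rounded: [42, 131, 100]

query (0,3) [L1,L2,L3,L5,L6] — begin 0,0,0
+L1 (α=7/8) → [1645/8, 679/4, 637/8]
+L2 (α=1/4) → [6151/32, 2109/16, 2239/32]
+L3 (α=1) → [78, 30, 69]
+L5 (α=1/3) → [82, 130/3, 341/3]
+L6 (α=3/4) → [136, 325/3, 481/6]
rounded: [136, 108, 80]

query (1,0) [L1,L2,L3,L5] — begin 0,0,0
after L1 α=1/2: [205/2, 185/2, 249/2]
after L2 α=4/7: [639/14, 1387/14, 2131/14]
after L3 α=1/3: [1066/21, 2290/21, 2341/21]
after L5 α=2/5: [3698/35, 5258/35, 3559/35]
= [106, 150, 102]


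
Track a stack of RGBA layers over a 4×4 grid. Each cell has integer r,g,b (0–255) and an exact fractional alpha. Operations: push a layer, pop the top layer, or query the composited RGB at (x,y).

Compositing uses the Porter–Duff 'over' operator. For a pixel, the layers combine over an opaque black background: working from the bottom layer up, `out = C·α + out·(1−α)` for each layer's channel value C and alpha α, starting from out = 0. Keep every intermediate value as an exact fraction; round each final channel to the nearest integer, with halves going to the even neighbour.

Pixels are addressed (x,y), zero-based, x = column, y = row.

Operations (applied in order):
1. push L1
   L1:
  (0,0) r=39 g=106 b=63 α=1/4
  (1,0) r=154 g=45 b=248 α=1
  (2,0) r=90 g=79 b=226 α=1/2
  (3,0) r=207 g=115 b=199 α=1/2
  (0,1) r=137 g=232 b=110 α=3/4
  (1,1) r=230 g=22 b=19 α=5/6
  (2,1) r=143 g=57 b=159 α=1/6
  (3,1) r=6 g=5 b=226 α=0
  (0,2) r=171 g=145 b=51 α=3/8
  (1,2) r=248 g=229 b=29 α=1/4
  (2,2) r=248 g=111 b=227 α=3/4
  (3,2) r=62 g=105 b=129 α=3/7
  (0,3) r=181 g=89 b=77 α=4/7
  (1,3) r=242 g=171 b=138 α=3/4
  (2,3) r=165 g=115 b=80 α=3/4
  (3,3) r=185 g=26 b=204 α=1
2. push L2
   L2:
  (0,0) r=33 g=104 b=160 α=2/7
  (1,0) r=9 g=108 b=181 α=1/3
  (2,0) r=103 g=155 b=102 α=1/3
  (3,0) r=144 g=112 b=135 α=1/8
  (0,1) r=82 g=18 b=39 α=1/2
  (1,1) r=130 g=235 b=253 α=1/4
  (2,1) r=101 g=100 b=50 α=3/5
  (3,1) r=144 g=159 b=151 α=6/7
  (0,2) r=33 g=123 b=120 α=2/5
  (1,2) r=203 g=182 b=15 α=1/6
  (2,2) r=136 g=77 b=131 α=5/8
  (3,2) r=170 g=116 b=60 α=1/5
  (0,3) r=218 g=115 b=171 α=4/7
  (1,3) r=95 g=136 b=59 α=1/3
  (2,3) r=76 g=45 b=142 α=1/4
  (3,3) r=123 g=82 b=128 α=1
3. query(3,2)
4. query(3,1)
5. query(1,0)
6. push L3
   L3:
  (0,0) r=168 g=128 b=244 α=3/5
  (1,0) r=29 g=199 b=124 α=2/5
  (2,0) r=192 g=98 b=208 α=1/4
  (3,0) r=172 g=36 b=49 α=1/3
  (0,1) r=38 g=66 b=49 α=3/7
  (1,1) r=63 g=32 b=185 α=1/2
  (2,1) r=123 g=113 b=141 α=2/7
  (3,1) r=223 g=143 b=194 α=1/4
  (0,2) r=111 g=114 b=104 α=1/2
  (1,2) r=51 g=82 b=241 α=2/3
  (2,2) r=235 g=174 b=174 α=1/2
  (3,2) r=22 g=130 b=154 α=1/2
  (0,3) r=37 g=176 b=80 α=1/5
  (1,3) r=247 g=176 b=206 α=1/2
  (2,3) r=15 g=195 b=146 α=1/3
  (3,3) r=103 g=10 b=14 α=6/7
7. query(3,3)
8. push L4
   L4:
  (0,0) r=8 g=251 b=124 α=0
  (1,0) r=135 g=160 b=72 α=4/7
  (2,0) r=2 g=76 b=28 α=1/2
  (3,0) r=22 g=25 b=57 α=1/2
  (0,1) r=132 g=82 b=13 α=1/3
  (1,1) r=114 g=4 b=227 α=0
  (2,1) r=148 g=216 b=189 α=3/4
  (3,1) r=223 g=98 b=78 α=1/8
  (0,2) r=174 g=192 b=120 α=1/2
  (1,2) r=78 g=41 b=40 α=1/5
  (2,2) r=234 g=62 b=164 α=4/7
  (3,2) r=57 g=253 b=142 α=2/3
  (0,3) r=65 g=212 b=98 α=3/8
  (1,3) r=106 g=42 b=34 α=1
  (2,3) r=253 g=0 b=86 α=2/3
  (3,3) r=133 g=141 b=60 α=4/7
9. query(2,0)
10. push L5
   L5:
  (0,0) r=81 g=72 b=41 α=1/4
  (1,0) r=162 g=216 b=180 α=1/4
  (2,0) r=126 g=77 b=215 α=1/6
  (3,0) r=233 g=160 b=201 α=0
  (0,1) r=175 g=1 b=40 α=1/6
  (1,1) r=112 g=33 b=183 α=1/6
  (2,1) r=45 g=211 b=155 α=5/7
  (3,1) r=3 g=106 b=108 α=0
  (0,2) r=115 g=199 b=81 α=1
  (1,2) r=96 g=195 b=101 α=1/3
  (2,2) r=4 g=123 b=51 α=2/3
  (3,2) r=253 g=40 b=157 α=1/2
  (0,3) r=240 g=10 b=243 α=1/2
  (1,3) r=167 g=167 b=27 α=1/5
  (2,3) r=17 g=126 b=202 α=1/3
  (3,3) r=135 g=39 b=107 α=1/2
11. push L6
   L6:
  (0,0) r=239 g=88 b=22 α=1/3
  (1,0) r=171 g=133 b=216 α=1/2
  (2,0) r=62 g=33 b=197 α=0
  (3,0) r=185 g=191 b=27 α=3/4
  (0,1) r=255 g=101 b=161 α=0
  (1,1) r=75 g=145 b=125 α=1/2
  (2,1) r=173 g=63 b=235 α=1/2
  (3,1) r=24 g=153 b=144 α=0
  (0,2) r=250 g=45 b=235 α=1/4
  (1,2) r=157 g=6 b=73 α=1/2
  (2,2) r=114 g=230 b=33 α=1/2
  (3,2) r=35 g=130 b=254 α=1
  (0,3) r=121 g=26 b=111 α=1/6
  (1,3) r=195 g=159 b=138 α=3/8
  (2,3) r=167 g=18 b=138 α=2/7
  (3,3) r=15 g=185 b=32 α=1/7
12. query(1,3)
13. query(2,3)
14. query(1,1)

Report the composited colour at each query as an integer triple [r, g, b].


query (3,2) [L1,L2] — begin 0,0,0
+L1 (α=3/7) → [186/7, 45, 387/7]
+L2 (α=1/5) → [1934/35, 296/5, 1968/35]
rounded: [55, 59, 56]

query (3,1) [L1,L2] — begin 0,0,0
+L1 (α=0) → [0, 0, 0]
+L2 (α=6/7) → [864/7, 954/7, 906/7]
rounded: [123, 136, 129]

at x=1,y=0 over L1,L2:
+L1 (α=1) → [154, 45, 248]
+L2 (α=1/3) → [317/3, 66, 677/3]
= [106, 66, 226]

(3,3) stack=L1,L2,L3; from [0,0,0]:
+L1 (α=1) → [185, 26, 204]
+L2 (α=1) → [123, 82, 128]
+L3 (α=6/7) → [741/7, 142/7, 212/7]
rounded: [106, 20, 30]

query (2,0) [L1,L2,L3,L4] — begin 0,0,0
L1 α=1/2: [45, 79/2, 113]
L2 α=1/3: [193/3, 78, 328/3]
L3 α=1/4: [385/4, 83, 134]
L4 α=1/2: [393/8, 159/2, 81]
rounded: [49, 80, 81]

query (1,3) [L1,L2,L3,L4,L5,L6] — begin 0,0,0
L1 α=3/4: [363/2, 513/4, 207/2]
L2 α=1/3: [458/3, 785/6, 266/3]
L3 α=1/2: [1199/6, 1841/12, 442/3]
L4 α=1: [106, 42, 34]
L5 α=1/5: [591/5, 67, 163/5]
L6 α=3/8: [147, 203/2, 577/8]
rounded: [147, 102, 72]

(2,3) stack=L1,L2,L3,L4,L5,L6; from [0,0,0]:
L1 α=3/4: [495/4, 345/4, 60]
L2 α=1/4: [1789/16, 1215/16, 161/2]
L3 α=1/3: [1909/24, 925/8, 307/3]
L4 α=2/3: [14053/72, 925/24, 823/9]
L5 α=1/3: [14665/108, 2437/36, 3464/27]
L6 α=2/7: [109397/756, 13481/252, 24772/189]
= [145, 53, 131]

at x=1,y=1 over L1,L2,L3,L4,L5,L6:
after L1 α=5/6: [575/3, 55/3, 95/6]
after L2 α=1/4: [705/4, 145/2, 601/8]
after L3 α=1/2: [957/8, 209/4, 2081/16]
after L4 α=0: [957/8, 209/4, 2081/16]
after L5 α=1/6: [5681/48, 1177/24, 13333/96]
after L6 α=1/2: [9281/96, 4657/48, 25333/192]
= [97, 97, 132]


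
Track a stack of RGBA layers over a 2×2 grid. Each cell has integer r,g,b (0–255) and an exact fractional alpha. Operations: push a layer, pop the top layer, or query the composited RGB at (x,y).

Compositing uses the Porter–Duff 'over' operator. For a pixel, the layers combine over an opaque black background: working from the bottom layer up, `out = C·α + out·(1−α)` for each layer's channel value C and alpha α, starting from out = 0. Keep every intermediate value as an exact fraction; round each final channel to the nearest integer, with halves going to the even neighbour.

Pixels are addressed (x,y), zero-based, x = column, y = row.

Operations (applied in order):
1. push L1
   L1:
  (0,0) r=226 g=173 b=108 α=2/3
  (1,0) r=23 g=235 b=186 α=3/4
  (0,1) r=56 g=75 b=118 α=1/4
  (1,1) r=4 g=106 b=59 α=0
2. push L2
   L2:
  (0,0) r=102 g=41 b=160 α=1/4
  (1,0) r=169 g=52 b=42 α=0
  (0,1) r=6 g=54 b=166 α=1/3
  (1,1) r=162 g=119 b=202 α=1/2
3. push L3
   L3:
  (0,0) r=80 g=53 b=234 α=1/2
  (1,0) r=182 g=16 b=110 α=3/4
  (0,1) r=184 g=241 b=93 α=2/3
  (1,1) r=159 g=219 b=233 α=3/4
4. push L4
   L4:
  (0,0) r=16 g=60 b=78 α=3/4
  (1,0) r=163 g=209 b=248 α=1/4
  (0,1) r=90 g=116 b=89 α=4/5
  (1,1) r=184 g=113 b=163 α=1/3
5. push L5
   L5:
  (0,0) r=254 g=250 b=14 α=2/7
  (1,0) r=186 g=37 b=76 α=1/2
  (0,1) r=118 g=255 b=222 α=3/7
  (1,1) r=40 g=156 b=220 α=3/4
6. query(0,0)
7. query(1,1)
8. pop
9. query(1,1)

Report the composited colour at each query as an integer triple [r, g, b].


at x=0,y=0 over L1,L2,L3,L4,L5:
+L1 (α=2/3) → [452/3, 346/3, 72]
+L2 (α=1/4) → [277/2, 387/4, 94]
+L3 (α=1/2) → [437/4, 599/8, 164]
+L4 (α=3/4) → [629/16, 2039/32, 199/2]
+L5 (α=2/7) → [11273/112, 26195/224, 1051/14]
→ [101, 117, 75]

at x=1,y=1 over L1,L2,L3,L4,L5:
L1 α=0: [0, 0, 0]
L2 α=1/2: [81, 119/2, 101]
L3 α=3/4: [279/2, 1433/8, 200]
L4 α=1/3: [463/3, 1885/12, 563/3]
L5 α=3/4: [823/12, 7501/48, 2543/12]
= [69, 156, 212]

query (1,1) [L1,L2,L3,L4] — begin 0,0,0
+L1 (α=0) → [0, 0, 0]
+L2 (α=1/2) → [81, 119/2, 101]
+L3 (α=3/4) → [279/2, 1433/8, 200]
+L4 (α=1/3) → [463/3, 1885/12, 563/3]
rounded: [154, 157, 188]


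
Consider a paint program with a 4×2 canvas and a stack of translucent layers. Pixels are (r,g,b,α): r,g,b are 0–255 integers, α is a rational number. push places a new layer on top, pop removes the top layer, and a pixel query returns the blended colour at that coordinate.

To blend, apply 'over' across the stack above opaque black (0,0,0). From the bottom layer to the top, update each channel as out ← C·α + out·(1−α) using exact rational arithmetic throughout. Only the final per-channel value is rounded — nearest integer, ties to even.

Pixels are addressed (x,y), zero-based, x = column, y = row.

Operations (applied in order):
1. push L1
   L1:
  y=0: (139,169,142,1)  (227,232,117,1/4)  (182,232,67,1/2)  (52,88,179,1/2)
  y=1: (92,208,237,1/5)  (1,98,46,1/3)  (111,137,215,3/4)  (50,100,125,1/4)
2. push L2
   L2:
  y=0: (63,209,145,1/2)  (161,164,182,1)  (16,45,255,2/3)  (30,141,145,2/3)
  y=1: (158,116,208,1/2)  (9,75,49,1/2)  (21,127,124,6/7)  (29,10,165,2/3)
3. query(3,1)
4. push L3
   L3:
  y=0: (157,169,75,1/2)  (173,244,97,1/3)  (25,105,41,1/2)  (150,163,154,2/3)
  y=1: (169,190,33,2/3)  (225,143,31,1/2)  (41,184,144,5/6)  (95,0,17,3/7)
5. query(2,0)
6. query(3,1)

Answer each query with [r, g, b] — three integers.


(3,1) stack=L1,L2; from [0,0,0]:
+L1 (α=1/4) → [25/2, 25, 125/4]
+L2 (α=2/3) → [47/2, 15, 1445/12]
rounded: [24, 15, 120]

at x=2,y=0 over L1,L2,L3:
+L1 (α=1/2) → [91, 116, 67/2]
+L2 (α=2/3) → [41, 206/3, 1087/6]
+L3 (α=1/2) → [33, 521/6, 1333/12]
→ [33, 87, 111]

at x=3,y=1 over L1,L2,L3:
+L1 (α=1/4) → [25/2, 25, 125/4]
+L2 (α=2/3) → [47/2, 15, 1445/12]
+L3 (α=3/7) → [379/7, 60/7, 1598/21]
= [54, 9, 76]


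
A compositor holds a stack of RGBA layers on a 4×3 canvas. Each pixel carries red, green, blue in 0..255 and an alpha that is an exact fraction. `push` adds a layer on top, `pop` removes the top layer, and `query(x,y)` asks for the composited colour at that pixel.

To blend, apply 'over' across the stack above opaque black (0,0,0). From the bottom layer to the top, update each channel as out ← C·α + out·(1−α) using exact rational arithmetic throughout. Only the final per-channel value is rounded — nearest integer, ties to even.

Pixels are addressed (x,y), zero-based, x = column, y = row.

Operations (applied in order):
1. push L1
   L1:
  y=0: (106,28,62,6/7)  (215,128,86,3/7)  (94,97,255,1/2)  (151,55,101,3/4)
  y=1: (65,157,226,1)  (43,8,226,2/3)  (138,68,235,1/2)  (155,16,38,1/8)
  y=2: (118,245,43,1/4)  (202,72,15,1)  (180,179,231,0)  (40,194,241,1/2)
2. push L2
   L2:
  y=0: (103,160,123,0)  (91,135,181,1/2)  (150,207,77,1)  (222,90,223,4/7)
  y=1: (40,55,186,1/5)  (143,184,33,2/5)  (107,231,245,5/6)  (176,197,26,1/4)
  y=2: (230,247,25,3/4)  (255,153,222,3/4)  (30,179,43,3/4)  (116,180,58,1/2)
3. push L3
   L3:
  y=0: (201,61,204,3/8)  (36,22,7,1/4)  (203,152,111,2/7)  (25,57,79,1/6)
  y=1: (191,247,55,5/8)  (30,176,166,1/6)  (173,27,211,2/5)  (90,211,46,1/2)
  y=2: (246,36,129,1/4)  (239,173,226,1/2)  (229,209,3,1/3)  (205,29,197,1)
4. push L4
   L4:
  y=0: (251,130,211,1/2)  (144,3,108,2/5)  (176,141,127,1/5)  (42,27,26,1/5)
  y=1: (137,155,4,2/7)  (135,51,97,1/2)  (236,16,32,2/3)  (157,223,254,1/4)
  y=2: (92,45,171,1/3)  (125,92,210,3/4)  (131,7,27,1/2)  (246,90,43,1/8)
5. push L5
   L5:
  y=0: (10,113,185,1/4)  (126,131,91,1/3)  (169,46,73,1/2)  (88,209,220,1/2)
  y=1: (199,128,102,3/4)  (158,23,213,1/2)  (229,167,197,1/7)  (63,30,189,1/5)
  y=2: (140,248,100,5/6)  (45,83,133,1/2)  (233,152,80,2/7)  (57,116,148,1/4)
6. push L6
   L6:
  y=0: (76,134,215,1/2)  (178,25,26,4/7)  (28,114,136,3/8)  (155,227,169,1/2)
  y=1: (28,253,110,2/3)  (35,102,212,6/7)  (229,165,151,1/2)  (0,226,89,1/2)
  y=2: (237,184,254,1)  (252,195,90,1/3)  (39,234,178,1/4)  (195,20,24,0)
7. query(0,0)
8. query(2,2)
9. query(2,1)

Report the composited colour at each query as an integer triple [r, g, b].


query (0,0) [L1,L2,L3,L4,L5,L6] — begin 0,0,0
+L1 (α=6/7) → [636/7, 24, 372/7]
+L2 (α=0) → [636/7, 24, 372/7]
+L3 (α=3/8) → [7401/56, 303/8, 768/7]
+L4 (α=1/2) → [21457/112, 1343/16, 2245/14]
+L5 (α=1/4) → [65491/448, 5837/64, 9325/56]
+L6 (α=1/2) → [99539/896, 14413/128, 21365/112]
→ [111, 113, 191]

query (2,2) [L1,L2,L3,L4,L5,L6] — begin 0,0,0
+L1 (α=0) → [0, 0, 0]
+L2 (α=3/4) → [45/2, 537/4, 129/4]
+L3 (α=1/3) → [274/3, 955/6, 45/2]
+L4 (α=1/2) → [667/6, 997/12, 99/4]
+L5 (α=2/7) → [6131/42, 8633/84, 1135/28]
+L6 (α=1/4) → [6677/56, 15185/112, 8389/112]
→ [119, 136, 75]

query (2,1) [L1,L2,L3,L4,L5,L6] — begin 0,0,0
+L1 (α=1/2) → [69, 34, 235/2]
+L2 (α=5/6) → [302/3, 1189/6, 895/4]
+L3 (α=2/5) → [648/5, 1297/10, 4373/20]
+L4 (α=2/3) → [3008/15, 539/10, 5653/60]
+L5 (α=1/7) → [1023/5, 2452/35, 1089/10]
+L6 (α=1/2) → [1084/5, 8227/70, 2599/20]
→ [217, 118, 130]


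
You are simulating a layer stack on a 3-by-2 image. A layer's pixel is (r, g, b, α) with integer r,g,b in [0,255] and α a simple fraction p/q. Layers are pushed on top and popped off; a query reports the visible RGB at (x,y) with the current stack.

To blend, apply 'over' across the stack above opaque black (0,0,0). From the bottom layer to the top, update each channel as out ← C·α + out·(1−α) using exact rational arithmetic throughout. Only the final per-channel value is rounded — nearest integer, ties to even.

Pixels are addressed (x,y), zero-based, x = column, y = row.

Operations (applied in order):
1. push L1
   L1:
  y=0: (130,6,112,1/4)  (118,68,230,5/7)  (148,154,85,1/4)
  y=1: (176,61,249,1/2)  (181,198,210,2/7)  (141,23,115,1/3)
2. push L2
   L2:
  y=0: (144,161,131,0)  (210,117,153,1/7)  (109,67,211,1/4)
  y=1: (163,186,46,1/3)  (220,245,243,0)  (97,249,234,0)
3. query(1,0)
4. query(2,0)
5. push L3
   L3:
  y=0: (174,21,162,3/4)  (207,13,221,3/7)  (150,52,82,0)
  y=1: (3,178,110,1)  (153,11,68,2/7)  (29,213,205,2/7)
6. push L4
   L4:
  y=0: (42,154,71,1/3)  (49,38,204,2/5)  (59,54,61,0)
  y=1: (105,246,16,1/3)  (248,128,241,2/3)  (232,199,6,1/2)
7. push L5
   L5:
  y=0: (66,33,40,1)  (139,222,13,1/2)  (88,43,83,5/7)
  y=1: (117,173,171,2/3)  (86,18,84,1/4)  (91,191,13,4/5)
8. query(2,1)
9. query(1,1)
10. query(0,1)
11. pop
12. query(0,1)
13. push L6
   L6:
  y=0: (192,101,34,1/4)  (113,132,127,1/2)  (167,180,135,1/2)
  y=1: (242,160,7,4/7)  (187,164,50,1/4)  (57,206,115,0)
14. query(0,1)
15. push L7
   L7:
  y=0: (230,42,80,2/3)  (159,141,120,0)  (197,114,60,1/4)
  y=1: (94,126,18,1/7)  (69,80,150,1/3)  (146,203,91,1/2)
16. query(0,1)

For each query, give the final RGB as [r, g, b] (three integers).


(1,0) stack=L1,L2; from [0,0,0]:
+L1 (α=5/7) → [590/7, 340/7, 1150/7]
+L2 (α=1/7) → [5010/49, 2859/49, 7971/49]
= [102, 58, 163]

at x=2,y=0 over L1,L2:
+L1 (α=1/4) → [37, 77/2, 85/4]
+L2 (α=1/4) → [55, 365/8, 1099/16]
rounded: [55, 46, 69]

query (2,1) [L1,L2,L3,L4,L5] — begin 0,0,0
+L1 (α=1/3) → [47, 23/3, 115/3]
+L2 (α=0) → [47, 23/3, 115/3]
+L3 (α=2/7) → [293/7, 199/3, 1805/21]
+L4 (α=1/2) → [1917/14, 398/3, 1931/42]
+L5 (α=4/5) → [7013/70, 538/3, 823/42]
rounded: [100, 179, 20]

at x=1,y=1 over L1,L2,L3,L4,L5:
+L1 (α=2/7) → [362/7, 396/7, 60]
+L2 (α=0) → [362/7, 396/7, 60]
+L3 (α=2/7) → [3952/49, 2134/49, 436/7]
+L4 (α=2/3) → [28256/147, 14678/147, 1270/7]
+L5 (α=1/4) → [16235/98, 3890/49, 2199/14]
= [166, 79, 157]

query (0,1) [L1,L2,L3,L4,L5] — begin 0,0,0
after L1 α=1/2: [88, 61/2, 249/2]
after L2 α=1/3: [113, 247/3, 295/3]
after L3 α=1: [3, 178, 110]
after L4 α=1/3: [37, 602/3, 236/3]
after L5 α=2/3: [271/3, 1640/9, 1262/9]
= [90, 182, 140]

at x=0,y=1 over L1,L2,L3,L4:
after L1 α=1/2: [88, 61/2, 249/2]
after L2 α=1/3: [113, 247/3, 295/3]
after L3 α=1: [3, 178, 110]
after L4 α=1/3: [37, 602/3, 236/3]
rounded: [37, 201, 79]

at x=0,y=1 over L1,L2,L3,L4,L6:
after L1 α=1/2: [88, 61/2, 249/2]
after L2 α=1/3: [113, 247/3, 295/3]
after L3 α=1: [3, 178, 110]
after L4 α=1/3: [37, 602/3, 236/3]
after L6 α=4/7: [1079/7, 1242/7, 264/7]
= [154, 177, 38]

(0,1) stack=L1,L2,L3,L4,L6,L7; from [0,0,0]:
after L1 α=1/2: [88, 61/2, 249/2]
after L2 α=1/3: [113, 247/3, 295/3]
after L3 α=1: [3, 178, 110]
after L4 α=1/3: [37, 602/3, 236/3]
after L6 α=4/7: [1079/7, 1242/7, 264/7]
after L7 α=1/7: [7132/49, 8334/49, 1710/49]
→ [146, 170, 35]


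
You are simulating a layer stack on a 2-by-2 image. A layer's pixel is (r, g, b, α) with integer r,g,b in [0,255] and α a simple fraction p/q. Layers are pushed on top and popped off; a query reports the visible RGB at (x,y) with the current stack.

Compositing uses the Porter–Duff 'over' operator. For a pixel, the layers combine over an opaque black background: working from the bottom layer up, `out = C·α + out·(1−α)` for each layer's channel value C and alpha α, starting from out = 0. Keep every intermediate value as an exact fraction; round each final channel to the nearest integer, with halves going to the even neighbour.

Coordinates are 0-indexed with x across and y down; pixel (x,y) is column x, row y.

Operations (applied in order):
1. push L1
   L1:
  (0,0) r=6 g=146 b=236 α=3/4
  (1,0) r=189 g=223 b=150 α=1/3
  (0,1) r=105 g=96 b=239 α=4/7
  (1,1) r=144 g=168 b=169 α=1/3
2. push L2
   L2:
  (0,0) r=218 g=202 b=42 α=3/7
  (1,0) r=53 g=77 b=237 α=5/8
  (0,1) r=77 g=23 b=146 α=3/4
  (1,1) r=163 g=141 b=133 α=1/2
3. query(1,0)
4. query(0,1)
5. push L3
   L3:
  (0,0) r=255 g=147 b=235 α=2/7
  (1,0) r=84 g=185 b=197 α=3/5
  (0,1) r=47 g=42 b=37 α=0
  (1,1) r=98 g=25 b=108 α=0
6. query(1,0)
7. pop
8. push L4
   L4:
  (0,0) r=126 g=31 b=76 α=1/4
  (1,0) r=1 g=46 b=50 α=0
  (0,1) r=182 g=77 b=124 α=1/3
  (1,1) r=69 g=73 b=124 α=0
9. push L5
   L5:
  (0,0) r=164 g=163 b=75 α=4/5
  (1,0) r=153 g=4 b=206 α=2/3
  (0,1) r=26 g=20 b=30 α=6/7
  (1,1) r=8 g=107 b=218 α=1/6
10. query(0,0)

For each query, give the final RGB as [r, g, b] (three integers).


at x=1,y=0 over L1,L2:
L1 α=1/3: [63, 223/3, 50]
L2 α=5/8: [227/4, 76, 1335/8]
→ [57, 76, 167]

query (0,1) [L1,L2] — begin 0,0,0
+L1 (α=4/7) → [60, 384/7, 956/7]
+L2 (α=3/4) → [291/4, 867/28, 2011/14]
rounded: [73, 31, 144]

at x=1,y=0 over L1,L2,L3:
+L1 (α=1/3) → [63, 223/3, 50]
+L2 (α=5/8) → [227/4, 76, 1335/8]
+L3 (α=3/5) → [731/10, 707/5, 3699/20]
→ [73, 141, 185]

(0,0) stack=L1,L2,L4,L5; from [0,0,0]:
+L1 (α=3/4) → [9/2, 219/2, 177]
+L2 (α=3/7) → [96, 1044/7, 834/7]
+L4 (α=1/4) → [207/2, 3349/28, 1517/14]
+L5 (α=4/5) → [1519/10, 4321/28, 5717/70]
rounded: [152, 154, 82]


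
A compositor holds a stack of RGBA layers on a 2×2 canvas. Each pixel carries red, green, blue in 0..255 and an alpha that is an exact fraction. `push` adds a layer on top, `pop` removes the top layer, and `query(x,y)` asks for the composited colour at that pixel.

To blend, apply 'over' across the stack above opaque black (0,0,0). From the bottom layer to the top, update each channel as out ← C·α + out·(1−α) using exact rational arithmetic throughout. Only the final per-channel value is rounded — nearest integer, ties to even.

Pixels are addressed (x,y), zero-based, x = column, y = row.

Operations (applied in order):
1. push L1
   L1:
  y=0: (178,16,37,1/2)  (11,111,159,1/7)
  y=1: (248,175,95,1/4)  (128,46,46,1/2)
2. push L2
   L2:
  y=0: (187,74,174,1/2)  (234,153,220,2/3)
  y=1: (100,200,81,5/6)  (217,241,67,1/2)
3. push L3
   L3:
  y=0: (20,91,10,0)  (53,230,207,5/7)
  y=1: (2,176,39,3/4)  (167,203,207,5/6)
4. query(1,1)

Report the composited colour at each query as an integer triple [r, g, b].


query (1,1) [L1,L2,L3] — begin 0,0,0
L1 α=1/2: [64, 23, 23]
L2 α=1/2: [281/2, 132, 45]
L3 α=5/6: [1951/12, 1147/6, 180]
rounded: [163, 191, 180]
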